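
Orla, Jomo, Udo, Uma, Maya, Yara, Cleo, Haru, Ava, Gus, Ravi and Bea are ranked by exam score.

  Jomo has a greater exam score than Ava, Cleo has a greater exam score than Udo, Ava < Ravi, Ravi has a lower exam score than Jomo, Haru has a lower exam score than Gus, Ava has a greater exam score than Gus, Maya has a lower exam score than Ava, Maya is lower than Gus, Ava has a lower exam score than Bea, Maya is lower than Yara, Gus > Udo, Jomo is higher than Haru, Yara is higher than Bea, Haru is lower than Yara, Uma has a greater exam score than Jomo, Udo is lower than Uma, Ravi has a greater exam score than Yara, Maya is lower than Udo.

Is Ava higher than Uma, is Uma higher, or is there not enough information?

Ava < Bea and Bea < Yara give Ava < Yara.
Then Yara < Ravi extends the chain to Ravi.
Then Ravi < Jomo extends the chain to Jomo.
Then Jomo < Uma extends the chain to Uma.
So Uma is higher.

Uma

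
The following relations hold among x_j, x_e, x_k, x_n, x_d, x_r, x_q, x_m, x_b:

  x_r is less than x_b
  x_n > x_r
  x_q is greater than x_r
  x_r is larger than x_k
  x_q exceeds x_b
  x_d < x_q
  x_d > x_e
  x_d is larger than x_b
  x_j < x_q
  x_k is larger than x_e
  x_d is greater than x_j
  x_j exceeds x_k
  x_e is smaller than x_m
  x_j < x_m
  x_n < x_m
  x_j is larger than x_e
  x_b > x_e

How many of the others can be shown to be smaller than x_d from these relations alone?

From x_d the given relations immediately reach x_e, x_b, x_j.
From those, x_k, x_r — 5 in total.
No other element is forced below x_d by the given relations, so the count is 5.

5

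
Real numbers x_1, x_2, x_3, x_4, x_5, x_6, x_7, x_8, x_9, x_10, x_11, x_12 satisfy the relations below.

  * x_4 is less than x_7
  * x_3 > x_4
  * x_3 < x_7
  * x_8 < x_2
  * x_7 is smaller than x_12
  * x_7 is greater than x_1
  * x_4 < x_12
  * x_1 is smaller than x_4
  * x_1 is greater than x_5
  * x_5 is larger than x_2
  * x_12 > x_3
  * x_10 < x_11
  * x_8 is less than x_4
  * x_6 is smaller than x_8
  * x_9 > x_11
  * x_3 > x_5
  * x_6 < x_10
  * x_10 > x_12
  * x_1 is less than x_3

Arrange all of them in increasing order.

The consecutive links are each given: x_6 < x_8; x_8 < x_2; x_2 < x_5; x_5 < x_1; x_1 < x_4; x_4 < x_3; x_3 < x_7; x_7 < x_12; x_12 < x_10; x_10 < x_11; x_11 < x_9.

x_6 < x_8 < x_2 < x_5 < x_1 < x_4 < x_3 < x_7 < x_12 < x_10 < x_11 < x_9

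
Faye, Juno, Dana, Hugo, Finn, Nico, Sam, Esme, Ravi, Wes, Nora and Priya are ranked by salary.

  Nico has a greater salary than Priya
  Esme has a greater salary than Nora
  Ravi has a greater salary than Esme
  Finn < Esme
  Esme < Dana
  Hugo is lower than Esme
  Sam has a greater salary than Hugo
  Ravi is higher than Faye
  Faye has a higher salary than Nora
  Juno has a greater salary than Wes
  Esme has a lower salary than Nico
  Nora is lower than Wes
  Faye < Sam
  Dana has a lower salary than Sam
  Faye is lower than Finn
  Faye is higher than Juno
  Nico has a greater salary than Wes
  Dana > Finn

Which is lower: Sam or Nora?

Nora

Chaining the given relations: Nora < Wes < Juno < Faye < Finn < Esme < Dana < Sam.
So Nora < Sam; Nora is the lower of the two.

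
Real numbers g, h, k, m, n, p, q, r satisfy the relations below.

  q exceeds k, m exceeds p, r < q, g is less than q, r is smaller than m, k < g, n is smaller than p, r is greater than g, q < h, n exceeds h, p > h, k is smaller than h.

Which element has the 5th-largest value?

q

Piecing the relations together gives one ordering: k < g < r < q < h < n < p < m.
The 5th largest is q.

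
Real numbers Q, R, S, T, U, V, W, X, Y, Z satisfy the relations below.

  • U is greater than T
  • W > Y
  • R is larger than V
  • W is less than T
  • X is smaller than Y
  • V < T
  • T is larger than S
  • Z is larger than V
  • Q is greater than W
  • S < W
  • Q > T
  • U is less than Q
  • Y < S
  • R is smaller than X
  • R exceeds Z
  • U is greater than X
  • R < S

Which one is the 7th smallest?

W

Piecing the relations together gives one ordering: V < Z < R < X < Y < S < W < T < U < Q.
Counting 7 from the smallest end gives W.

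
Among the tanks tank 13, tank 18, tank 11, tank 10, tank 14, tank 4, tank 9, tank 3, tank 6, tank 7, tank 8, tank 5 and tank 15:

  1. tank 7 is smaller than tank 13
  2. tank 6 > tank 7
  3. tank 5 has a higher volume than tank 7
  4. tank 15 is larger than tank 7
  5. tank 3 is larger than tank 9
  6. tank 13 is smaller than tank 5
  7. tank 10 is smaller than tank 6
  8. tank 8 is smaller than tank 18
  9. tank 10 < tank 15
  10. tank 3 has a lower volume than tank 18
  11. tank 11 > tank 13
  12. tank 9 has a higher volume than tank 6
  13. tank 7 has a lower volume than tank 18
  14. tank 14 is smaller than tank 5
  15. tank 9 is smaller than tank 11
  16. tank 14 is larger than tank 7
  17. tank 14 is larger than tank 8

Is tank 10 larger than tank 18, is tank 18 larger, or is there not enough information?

The relevant relations are tank 10 < tank 6; tank 6 < tank 9; tank 9 < tank 3; tank 3 < tank 18.
Together: tank 10 < tank 6 < tank 9 < tank 3 < tank 18.
So tank 18 is larger.

tank 18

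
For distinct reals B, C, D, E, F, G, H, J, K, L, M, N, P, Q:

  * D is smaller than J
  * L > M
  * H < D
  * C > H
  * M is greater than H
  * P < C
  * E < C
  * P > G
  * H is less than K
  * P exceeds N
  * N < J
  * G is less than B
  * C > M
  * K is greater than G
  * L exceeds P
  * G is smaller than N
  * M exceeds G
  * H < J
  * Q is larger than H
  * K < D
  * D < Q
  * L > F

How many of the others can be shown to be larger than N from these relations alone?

Directly above N: P, J.
One step further: L, C (4 so far).
No other element is forced above N by the given relations, so the count is 4.

4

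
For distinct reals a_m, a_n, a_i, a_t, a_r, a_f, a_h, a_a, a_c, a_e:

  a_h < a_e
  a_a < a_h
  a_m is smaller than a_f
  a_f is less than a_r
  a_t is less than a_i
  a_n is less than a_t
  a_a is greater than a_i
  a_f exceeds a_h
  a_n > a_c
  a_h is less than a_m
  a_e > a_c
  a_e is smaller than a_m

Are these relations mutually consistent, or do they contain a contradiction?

consistent

Every relation is compatible with a_c < a_n < a_t < a_i < a_a < a_h < a_e < a_m < a_f < a_r; the set is consistent.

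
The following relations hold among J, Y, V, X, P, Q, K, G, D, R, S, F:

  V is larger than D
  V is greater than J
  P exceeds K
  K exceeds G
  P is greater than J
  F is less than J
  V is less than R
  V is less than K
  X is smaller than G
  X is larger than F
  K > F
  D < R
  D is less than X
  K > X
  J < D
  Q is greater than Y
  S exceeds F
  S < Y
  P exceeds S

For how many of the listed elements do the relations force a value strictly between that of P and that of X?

2

The relations place X below P. An element lies strictly between them when it is forced above X and also forced below P.
Above X: {G, K}. Below P: {F, S, J, D, V, G, K}.
Intersection: {G, K} — 2.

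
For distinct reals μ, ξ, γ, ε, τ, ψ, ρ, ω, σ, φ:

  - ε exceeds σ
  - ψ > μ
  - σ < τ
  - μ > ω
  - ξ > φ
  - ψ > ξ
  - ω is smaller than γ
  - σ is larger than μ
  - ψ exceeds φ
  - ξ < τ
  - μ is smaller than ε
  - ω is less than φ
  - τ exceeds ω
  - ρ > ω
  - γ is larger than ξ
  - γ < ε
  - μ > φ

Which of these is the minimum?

Chaining upward from ω: directly above it, φ, ρ, μ, γ, τ; then ξ, σ, ε, ψ.
That covers every other element, and nothing is given below ω, so ω is the minimum.

ω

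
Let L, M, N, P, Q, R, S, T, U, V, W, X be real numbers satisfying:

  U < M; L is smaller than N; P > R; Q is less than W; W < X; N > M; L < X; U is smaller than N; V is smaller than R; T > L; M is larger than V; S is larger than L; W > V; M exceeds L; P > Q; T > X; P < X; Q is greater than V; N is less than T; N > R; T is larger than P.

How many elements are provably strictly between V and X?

4

Chaining upward from V reaches: Q, R, P, M, W, N, T.
Chaining downward from X reaches: L, Q, R, P, W.
Strictly between V and X are those in both lists: Q, R, P, W — 4 elements.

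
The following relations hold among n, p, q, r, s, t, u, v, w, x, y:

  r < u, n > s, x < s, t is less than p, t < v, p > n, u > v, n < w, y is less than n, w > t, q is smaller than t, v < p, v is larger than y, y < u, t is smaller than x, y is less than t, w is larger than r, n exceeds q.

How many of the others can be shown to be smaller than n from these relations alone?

5

From n the given relations immediately reach q, y, s.
From those, x — 4 in total.
From those, t — 5 in total.
Nothing else is reachable below n; 5 in all.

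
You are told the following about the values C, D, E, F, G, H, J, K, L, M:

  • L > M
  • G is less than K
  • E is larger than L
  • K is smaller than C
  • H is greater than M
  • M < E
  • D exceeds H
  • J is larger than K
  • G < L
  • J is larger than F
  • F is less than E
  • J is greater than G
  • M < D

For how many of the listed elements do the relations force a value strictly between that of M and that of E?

The relations place M below E. An element lies strictly between them when it is forced above M and also forced below E.
Above M: {H, D, L}. Below E: {G, F, L}.
Intersection: {L} — 1.

1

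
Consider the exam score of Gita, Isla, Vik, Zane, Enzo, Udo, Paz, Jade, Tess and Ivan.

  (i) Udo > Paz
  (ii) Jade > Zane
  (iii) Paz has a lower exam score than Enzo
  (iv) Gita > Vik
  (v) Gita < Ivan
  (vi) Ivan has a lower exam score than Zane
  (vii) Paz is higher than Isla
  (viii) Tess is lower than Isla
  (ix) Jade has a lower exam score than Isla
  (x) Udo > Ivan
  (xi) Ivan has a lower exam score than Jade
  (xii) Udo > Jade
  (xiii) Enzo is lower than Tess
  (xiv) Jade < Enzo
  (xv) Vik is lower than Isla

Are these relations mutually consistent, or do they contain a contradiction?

Chaining the given relations yields Enzo < Tess < Isla < Paz, so Enzo < Paz. But one relation states Paz < Enzo. These cannot both hold.

inconsistent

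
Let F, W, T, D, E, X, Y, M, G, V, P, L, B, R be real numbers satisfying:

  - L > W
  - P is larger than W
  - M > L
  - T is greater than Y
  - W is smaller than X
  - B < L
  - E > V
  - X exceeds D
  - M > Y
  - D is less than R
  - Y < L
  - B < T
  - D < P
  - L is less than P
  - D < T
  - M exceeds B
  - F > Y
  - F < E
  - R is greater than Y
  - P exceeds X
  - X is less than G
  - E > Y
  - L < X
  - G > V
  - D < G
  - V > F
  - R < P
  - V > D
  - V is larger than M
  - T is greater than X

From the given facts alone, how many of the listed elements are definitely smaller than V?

7

Directly below V: F, D, M.
One step further: Y, B, L (6 so far).
One step further: W (7 so far).
Nothing else is reachable below V; 7 in all.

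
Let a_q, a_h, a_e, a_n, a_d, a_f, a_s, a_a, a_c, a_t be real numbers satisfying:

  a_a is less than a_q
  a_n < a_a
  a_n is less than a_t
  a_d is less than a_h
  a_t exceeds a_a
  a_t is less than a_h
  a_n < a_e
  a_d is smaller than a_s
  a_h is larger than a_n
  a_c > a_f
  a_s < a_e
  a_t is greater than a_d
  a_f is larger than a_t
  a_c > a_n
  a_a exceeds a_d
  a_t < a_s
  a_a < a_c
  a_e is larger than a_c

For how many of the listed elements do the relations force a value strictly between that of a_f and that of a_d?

The relations place a_d below a_f. An element lies strictly between them when it is forced above a_d and also forced below a_f.
Above a_d: {a_a, a_t, a_q, a_s, a_h, a_c, a_e}. Below a_f: {a_n, a_a, a_t}.
Intersection: {a_a, a_t} — 2.

2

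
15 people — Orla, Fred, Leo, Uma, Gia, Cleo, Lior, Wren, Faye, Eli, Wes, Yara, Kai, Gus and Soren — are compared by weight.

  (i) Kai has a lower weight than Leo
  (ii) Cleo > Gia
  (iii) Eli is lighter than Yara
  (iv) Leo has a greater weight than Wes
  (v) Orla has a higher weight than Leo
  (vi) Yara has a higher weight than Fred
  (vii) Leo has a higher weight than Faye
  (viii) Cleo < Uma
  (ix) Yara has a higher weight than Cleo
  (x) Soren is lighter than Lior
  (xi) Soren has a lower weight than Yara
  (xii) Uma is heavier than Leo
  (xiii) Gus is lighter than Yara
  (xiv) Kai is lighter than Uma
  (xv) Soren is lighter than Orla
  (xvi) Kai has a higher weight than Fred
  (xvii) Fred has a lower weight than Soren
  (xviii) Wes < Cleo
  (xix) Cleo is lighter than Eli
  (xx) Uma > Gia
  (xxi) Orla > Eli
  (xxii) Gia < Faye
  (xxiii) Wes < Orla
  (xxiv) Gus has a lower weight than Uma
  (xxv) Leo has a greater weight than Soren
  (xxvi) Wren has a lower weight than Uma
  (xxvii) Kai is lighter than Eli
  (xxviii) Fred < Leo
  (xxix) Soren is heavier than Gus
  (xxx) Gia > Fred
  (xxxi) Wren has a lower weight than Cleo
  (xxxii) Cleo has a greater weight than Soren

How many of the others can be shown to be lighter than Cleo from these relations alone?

From Cleo the given relations immediately reach Wes, Gia, Wren, Soren.
From those, Fred, Gus — 6 in total.
No other element is forced below Cleo by the given relations, so the count is 6.

6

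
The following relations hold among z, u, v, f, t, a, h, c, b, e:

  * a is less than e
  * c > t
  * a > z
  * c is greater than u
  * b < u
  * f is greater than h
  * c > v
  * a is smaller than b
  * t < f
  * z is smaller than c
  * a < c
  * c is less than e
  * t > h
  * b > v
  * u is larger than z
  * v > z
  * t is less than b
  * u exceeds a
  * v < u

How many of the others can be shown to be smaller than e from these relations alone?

8

From e the given relations immediately reach a, c.
From those, t, z, v, u — 6 in total.
From those, h, b — 8 in total.
Nothing else is reachable below e; 8 in all.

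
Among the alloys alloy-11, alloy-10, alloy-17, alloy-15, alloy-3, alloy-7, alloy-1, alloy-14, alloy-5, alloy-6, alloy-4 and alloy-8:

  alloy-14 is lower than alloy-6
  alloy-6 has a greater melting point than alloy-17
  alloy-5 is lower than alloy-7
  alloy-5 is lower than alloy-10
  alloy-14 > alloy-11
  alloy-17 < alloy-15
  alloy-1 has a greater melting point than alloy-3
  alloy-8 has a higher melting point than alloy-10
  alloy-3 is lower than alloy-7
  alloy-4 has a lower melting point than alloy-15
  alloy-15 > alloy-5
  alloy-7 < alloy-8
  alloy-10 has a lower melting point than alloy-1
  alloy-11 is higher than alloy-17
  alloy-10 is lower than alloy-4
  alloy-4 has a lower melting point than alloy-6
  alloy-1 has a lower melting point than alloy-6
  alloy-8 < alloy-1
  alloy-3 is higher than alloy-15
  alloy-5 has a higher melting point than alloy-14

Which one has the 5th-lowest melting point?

alloy-10

Piecing the relations together gives one ordering: alloy-17 < alloy-11 < alloy-14 < alloy-5 < alloy-10 < alloy-4 < alloy-15 < alloy-3 < alloy-7 < alloy-8 < alloy-1 < alloy-6.
The 5th smallest is alloy-10.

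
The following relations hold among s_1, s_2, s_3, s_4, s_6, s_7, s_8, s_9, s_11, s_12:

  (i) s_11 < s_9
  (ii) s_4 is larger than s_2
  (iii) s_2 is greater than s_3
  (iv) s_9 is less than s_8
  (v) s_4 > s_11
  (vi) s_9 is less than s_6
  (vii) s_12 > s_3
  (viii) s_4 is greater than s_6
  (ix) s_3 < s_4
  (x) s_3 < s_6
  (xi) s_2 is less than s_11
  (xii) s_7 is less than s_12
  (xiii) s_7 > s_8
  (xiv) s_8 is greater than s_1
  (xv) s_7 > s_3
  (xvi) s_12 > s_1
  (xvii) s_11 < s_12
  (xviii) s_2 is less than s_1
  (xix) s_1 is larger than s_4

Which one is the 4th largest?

Piecing the relations together gives one ordering: s_3 < s_2 < s_11 < s_9 < s_6 < s_4 < s_1 < s_8 < s_7 < s_12.
The 4th largest is s_1.

s_1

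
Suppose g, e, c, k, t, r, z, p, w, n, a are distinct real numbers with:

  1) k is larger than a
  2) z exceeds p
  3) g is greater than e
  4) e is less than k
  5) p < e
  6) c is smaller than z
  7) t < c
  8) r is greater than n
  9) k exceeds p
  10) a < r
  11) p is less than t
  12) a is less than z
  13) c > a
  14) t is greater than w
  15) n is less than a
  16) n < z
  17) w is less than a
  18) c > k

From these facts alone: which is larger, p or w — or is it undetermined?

Following every chain through w: above w we get t, a, r, k, c, z.
p is not reached, and no chain runs the other way from p to w.
So the given relations leave the order of w and p undetermined.

undetermined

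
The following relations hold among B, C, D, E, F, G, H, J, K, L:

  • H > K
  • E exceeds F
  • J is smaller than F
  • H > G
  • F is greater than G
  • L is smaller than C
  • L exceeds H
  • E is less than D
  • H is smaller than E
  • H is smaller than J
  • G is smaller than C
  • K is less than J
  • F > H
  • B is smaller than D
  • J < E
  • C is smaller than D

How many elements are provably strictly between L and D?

1

The relations place L below D. An element lies strictly between them when it is forced above L and also forced below D.
Above L: {C}. Below D: {G, K, H, J, F, E, C, B}.
Intersection: {C} — 1.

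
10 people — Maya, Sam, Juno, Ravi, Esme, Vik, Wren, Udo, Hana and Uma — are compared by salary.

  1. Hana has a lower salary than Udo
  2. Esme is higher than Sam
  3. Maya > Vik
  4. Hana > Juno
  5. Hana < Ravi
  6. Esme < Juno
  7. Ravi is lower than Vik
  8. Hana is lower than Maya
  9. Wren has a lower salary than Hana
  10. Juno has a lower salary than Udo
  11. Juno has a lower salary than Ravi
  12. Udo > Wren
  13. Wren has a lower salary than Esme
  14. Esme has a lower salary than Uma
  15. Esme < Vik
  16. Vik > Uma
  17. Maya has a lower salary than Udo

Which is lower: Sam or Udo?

The relevant relations are Sam < Esme; Esme < Juno; Juno < Hana; Hana < Ravi; Ravi < Vik; Vik < Maya; Maya < Udo.
Together: Sam < Esme < Juno < Hana < Ravi < Vik < Maya < Udo.
So Sam < Udo; Sam is the lower of the two.

Sam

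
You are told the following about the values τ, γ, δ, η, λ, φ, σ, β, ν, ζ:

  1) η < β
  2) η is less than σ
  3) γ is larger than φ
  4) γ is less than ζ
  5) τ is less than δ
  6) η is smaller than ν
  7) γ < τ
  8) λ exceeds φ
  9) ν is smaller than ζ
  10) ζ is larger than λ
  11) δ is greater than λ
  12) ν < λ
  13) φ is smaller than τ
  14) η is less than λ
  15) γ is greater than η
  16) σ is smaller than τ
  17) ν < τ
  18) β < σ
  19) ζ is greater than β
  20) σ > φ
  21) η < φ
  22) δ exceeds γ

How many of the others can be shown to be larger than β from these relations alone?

The elements the relations force above β are σ, τ, δ, ζ — no chain reaches any other.
That is 4.

4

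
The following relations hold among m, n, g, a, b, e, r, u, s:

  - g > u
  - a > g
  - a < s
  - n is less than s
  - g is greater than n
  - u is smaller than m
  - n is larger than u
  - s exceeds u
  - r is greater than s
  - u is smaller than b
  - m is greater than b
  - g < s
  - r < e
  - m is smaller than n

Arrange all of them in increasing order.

Nothing is placed below u, so it is least; from there u < b; b < m; m < n; n < g; g < a; a < s; s < r; r < e, each given directly.

u < b < m < n < g < a < s < r < e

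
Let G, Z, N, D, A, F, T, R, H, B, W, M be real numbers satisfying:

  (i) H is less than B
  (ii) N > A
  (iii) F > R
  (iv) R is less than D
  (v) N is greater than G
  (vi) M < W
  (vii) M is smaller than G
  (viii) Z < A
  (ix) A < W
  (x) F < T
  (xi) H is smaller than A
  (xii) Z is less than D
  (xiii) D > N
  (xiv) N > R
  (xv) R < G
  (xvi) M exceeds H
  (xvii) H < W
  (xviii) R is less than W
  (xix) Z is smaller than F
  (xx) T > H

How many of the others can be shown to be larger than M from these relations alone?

The elements the relations force above M are G, W, N, D — no chain reaches any other.
That is 4.

4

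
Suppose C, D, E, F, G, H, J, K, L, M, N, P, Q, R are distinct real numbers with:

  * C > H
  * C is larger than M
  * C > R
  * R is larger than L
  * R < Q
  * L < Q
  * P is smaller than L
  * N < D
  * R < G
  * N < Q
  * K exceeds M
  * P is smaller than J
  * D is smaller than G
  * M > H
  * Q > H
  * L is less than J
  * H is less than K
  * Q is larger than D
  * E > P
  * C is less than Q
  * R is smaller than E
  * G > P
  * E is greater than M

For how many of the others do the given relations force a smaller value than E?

From E the given relations immediately reach P, M, R.
From those, L, H — 5 in total.
Nothing else is reachable below E; 5 in all.

5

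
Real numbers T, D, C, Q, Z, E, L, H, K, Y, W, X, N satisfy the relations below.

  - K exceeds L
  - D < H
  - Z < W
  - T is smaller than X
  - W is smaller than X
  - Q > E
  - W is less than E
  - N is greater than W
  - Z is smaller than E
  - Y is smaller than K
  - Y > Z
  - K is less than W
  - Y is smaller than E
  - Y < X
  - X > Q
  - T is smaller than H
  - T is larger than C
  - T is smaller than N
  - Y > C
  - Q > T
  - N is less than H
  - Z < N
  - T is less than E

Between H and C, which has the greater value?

Chaining the given relations: C < Y < K < W < N < H.
So C < H; H is the larger of the two.

H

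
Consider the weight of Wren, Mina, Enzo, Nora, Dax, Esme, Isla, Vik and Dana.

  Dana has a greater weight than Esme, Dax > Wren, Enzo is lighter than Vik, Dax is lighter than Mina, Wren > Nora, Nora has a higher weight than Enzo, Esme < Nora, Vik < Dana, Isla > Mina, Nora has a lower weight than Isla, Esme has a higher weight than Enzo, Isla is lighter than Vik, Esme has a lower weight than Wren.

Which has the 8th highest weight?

Chaining the given pairs: Enzo < Esme < Nora < Wren < Dax < Mina < Isla < Vik < Dana.
The 8th largest is Esme.

Esme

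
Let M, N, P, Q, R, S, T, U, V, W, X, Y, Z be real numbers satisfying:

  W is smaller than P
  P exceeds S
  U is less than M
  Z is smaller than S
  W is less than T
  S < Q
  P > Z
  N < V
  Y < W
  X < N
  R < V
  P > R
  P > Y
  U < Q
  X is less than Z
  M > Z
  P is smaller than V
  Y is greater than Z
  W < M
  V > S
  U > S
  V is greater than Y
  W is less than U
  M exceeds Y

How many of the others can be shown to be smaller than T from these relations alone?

From T the given relations immediately reach W.
From those, Y — 2 in total.
From those, Z — 3 in total.
From those, X — 4 in total.
No other element is forced below T by the given relations, so the count is 4.

4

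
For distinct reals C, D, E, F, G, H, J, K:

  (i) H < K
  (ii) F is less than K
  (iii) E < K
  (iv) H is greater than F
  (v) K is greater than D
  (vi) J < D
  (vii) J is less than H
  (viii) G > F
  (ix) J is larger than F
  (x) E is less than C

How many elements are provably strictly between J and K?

The relations place J below K. An element lies strictly between them when it is forced above J and also forced below K.
Above J: {D, H}. Below K: {E, F, D, H}.
Intersection: {D, H} — 2.

2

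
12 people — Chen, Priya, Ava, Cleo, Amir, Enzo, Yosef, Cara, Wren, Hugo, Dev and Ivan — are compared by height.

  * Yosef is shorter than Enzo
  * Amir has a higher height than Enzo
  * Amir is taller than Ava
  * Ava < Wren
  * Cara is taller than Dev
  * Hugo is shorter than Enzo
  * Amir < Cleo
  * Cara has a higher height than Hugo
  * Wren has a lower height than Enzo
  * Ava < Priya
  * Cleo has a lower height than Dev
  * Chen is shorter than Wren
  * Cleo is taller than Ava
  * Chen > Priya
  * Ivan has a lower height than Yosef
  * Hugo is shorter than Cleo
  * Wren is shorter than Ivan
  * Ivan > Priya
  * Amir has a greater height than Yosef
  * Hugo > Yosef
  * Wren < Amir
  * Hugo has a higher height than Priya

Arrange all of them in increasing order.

Ava < Priya < Chen < Wren < Ivan < Yosef < Hugo < Enzo < Amir < Cleo < Dev < Cara

The consecutive links are each given: Ava < Priya; Priya < Chen; Chen < Wren; Wren < Ivan; Ivan < Yosef; Yosef < Hugo; Hugo < Enzo; Enzo < Amir; Amir < Cleo; Cleo < Dev; Dev < Cara.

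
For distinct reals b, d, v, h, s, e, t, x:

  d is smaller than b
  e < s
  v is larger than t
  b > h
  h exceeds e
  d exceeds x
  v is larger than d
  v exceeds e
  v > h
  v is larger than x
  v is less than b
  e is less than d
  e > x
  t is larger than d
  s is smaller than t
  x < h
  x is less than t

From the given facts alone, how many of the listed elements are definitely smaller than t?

4

From t the given relations immediately reach x, d, s.
From those, e — 4 in total.
No other element is forced below t by the given relations, so the count is 4.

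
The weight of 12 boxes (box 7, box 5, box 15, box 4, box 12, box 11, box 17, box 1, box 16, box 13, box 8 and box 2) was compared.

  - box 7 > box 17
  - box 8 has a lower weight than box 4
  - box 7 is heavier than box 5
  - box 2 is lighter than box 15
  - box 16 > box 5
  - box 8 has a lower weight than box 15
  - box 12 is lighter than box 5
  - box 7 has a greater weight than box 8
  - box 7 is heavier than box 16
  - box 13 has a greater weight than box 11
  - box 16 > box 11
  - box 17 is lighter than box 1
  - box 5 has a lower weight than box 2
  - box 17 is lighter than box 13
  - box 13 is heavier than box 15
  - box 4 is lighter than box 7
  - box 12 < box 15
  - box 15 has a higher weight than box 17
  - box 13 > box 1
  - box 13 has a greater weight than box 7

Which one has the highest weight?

box 13

Chaining downward from box 13: directly below it, box 11, box 17, box 15, box 1, box 7; then box 8, box 12, box 5, box 16, box 2, box 4.
That covers every other element, and nothing is given above box 13, so box 13 is the highest weight.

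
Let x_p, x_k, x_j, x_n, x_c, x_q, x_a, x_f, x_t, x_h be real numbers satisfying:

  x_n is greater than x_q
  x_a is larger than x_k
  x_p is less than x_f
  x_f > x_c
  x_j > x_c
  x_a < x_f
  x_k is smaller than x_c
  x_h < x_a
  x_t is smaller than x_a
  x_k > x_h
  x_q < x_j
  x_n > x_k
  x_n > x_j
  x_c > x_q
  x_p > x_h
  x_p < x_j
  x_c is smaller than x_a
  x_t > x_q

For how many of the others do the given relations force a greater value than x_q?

6

The elements the relations force above x_q are x_c, x_t, x_a, x_j, x_n, x_f — no chain reaches any other.
That is 6.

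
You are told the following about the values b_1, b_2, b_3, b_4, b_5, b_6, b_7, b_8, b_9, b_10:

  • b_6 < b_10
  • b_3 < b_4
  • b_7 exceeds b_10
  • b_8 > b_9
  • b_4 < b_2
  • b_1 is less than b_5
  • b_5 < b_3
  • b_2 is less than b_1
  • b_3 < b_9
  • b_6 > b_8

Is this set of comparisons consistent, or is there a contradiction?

Chaining the given relations yields b_4 < b_2 < b_1 < b_5 < b_3, so b_4 < b_3. But one relation states b_3 < b_4. These cannot both hold.

inconsistent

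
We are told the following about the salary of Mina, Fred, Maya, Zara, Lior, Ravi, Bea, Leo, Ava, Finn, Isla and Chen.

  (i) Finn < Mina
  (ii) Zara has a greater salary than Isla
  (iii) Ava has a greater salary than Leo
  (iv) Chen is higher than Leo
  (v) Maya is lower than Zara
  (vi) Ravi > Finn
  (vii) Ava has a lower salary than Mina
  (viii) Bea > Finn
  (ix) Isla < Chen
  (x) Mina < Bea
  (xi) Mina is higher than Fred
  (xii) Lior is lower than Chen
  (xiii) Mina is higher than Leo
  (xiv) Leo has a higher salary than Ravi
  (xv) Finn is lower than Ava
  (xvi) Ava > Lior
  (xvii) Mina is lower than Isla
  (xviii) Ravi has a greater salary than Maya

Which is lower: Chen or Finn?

Link the given pairs in sequence: Finn < Ravi; Ravi < Leo; Leo < Ava; Ava < Mina; Mina < Isla; Isla < Chen.
Chaining these gives Finn < Ravi < Leo < Ava < Mina < Isla < Chen.
So Finn < Chen; Finn is the lower of the two.

Finn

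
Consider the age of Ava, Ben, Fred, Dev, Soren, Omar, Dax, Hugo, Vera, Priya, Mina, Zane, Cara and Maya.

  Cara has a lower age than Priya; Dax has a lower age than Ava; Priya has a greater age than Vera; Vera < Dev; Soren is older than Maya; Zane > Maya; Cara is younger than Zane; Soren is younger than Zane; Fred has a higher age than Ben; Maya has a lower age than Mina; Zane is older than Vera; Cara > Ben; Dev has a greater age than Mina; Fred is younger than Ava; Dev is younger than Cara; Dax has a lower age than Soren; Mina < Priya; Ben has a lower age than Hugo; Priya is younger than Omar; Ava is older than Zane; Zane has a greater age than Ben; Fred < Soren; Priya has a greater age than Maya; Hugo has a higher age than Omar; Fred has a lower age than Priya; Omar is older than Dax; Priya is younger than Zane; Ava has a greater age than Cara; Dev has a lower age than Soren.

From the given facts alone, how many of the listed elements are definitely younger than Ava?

11

The elements the relations force below Ava are Maya, Mina, Vera, Dax, Ben, Dev, Fred, Soren, Cara, Priya, Zane — no chain reaches any other.
That is 11.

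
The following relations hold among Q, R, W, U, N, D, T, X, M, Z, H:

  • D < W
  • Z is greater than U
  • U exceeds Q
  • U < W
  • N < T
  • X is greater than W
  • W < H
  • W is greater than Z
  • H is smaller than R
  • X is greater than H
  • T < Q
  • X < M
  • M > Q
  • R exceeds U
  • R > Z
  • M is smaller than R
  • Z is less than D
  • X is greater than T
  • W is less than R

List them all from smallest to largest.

Nothing is placed below N, so it is least; from there N < T; T < Q; Q < U; U < Z; Z < D; D < W; W < H; H < X; X < M; M < R, each given directly.

N < T < Q < U < Z < D < W < H < X < M < R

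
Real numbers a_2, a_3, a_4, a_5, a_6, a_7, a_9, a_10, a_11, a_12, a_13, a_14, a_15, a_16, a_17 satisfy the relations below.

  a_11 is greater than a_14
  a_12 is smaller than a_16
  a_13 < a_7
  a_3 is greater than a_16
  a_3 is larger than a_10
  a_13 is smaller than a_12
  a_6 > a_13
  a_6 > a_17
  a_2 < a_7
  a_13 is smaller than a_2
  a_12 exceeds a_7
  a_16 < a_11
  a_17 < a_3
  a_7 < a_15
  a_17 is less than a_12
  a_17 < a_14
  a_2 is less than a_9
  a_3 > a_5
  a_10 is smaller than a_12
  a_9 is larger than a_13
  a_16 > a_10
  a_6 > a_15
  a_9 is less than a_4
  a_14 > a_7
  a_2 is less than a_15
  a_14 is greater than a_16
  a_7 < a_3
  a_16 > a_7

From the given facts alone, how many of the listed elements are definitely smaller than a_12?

5

Directly below a_12: a_13, a_10, a_17, a_7.
One step further: a_2 (5 so far).
No other element is forced below a_12 by the given relations, so the count is 5.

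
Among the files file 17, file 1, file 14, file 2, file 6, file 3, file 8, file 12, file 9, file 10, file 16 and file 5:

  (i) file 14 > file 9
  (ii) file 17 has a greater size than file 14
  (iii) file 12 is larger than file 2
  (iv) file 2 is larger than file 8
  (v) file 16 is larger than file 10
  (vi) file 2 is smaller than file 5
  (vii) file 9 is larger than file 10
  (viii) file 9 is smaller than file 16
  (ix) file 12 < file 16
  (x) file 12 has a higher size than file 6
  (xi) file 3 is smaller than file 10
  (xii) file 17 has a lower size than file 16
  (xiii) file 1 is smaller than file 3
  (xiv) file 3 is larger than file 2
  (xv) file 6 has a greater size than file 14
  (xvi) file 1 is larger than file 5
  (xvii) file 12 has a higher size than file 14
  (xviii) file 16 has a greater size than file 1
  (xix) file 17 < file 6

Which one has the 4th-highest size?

The consecutive relations fix a unique order: file 8 < file 2 < file 5 < file 1 < file 3 < file 10 < file 9 < file 14 < file 17 < file 6 < file 12 < file 16.
The 4th largest is file 17.

file 17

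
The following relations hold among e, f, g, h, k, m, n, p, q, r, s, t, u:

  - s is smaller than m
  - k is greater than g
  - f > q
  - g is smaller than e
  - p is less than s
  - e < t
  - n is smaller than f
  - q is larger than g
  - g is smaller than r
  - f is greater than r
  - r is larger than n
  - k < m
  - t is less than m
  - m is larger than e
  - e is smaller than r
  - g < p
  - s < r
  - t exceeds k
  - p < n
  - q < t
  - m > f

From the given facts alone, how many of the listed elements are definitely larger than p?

5

From p the given relations immediately reach n, s.
From those, r, f, m — 5 in total.
Nothing else is reachable above p; 5 in all.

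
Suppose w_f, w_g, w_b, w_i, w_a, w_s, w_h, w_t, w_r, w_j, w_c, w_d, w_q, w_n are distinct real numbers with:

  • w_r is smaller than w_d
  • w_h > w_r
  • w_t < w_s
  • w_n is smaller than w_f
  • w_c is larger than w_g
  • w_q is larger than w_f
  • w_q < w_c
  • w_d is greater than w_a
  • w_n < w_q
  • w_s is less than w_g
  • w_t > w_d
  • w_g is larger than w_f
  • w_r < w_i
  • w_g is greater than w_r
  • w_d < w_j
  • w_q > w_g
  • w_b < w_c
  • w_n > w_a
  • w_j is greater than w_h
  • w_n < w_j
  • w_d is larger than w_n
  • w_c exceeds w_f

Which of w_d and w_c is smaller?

w_d

w_d < w_t < w_s < w_g < w_q < w_c, by transitivity through w_t, w_s, w_g, w_q.
So w_d < w_c; w_d is the smaller of the two.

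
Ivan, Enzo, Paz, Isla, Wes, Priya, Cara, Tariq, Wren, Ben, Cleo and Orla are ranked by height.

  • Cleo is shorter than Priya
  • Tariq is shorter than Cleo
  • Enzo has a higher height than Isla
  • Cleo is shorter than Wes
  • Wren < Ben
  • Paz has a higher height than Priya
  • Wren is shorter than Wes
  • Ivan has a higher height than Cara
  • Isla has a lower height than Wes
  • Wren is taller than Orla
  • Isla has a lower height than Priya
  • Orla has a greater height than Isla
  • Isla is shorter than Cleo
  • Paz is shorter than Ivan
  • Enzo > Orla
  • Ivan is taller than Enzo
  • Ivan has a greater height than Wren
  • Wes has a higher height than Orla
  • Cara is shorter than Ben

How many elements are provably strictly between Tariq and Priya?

1

The relations place Tariq below Priya. An element lies strictly between them when it is forced above Tariq and also forced below Priya.
Above Tariq: {Cleo, Paz, Ivan, Wes}. Below Priya: {Isla, Cleo}.
Intersection: {Cleo} — 1.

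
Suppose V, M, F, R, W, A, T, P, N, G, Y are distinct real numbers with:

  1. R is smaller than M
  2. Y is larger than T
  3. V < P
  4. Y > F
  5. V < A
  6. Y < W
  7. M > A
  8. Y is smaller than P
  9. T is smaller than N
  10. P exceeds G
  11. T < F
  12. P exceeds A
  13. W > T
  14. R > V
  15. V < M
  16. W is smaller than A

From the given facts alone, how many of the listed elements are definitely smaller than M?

7

The elements the relations force below M are T, V, F, Y, R, W, A — no chain reaches any other.
That is 7.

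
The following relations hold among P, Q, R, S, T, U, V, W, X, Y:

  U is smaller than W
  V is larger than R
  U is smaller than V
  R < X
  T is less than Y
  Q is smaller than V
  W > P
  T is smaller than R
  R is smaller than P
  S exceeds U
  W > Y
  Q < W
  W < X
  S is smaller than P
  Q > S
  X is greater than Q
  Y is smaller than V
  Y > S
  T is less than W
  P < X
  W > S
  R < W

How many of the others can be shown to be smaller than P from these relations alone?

4

From P the given relations immediately reach S, R.
From those, U, T — 4 in total.
Nothing else is reachable below P; 4 in all.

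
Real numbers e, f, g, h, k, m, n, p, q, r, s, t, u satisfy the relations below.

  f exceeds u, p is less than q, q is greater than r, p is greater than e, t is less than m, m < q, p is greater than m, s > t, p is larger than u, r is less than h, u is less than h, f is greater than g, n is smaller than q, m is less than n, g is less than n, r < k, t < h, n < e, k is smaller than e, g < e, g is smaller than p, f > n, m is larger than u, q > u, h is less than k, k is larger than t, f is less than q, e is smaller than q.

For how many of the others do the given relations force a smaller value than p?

9

From p the given relations immediately reach u, m, g, e.
From those, t, k, n — 7 in total.
From those, r, h — 9 in total.
Nothing else is reachable below p; 9 in all.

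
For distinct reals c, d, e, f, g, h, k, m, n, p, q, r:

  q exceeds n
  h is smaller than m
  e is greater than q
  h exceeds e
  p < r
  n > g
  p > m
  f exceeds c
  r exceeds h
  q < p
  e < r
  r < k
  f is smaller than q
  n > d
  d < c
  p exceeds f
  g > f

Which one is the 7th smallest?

e

The consecutive relations fix a unique order: d < c < f < g < n < q < e < h < m < p < r < k.
The 7th smallest is e.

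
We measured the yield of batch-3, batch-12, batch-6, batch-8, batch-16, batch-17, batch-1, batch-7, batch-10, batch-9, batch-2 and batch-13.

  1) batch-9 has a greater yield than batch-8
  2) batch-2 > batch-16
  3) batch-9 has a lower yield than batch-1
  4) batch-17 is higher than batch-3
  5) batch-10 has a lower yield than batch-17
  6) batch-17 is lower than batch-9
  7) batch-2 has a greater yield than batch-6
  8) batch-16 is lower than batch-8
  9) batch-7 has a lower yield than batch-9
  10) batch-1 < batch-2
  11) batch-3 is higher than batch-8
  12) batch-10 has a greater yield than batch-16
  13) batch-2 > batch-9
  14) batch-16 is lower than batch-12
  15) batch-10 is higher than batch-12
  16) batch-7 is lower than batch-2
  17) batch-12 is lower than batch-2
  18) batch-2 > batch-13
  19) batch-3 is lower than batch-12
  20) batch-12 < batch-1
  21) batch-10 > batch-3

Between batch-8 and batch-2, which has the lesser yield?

batch-8

Following the relations from batch-8: batch-8 < batch-3 < batch-12 < batch-10 < batch-17 < batch-9 < batch-1 < batch-2.
So batch-8 < batch-2; batch-8 is the lower of the two.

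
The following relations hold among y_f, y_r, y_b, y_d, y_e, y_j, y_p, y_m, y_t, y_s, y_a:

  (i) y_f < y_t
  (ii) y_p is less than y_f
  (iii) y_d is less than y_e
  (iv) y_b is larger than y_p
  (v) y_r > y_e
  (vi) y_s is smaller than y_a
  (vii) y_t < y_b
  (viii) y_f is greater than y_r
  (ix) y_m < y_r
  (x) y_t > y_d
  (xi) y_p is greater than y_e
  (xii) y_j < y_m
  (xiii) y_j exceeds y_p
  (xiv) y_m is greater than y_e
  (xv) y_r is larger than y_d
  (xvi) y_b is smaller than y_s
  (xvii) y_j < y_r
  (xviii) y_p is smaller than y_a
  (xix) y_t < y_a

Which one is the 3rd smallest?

The consecutive relations fix a unique order: y_d < y_e < y_p < y_j < y_m < y_r < y_f < y_t < y_b < y_s < y_a.
Counting 3 from the smallest end gives y_p.

y_p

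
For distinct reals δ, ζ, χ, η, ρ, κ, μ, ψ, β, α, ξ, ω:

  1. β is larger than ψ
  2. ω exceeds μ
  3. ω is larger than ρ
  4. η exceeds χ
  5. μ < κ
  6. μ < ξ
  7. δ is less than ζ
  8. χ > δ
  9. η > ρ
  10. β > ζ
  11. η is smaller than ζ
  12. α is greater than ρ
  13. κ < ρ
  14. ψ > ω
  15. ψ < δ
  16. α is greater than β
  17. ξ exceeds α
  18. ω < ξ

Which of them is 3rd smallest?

The consecutive relations fix a unique order: μ < κ < ρ < ω < ψ < δ < χ < η < ζ < β < α < ξ.
The 3rd smallest is ρ.

ρ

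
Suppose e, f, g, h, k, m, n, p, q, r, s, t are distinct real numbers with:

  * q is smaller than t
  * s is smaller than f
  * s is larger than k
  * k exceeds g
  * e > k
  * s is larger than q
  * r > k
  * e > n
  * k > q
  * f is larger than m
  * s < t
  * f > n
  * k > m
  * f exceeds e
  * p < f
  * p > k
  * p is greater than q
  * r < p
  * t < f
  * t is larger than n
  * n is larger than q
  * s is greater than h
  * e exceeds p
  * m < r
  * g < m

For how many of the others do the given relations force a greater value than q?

Directly above q: k, n, s, p, t.
One step further: r, e, f (8 so far).
Nothing else is reachable above q; 8 in all.

8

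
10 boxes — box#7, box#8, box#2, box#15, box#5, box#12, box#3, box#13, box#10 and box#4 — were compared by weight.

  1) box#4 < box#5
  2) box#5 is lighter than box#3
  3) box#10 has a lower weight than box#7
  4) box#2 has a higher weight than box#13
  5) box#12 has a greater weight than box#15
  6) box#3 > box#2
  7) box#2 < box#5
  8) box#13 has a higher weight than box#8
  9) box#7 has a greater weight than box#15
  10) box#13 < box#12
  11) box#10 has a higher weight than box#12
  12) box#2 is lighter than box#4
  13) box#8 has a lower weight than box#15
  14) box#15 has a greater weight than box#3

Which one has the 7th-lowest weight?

box#15

Piecing the relations together gives one ordering: box#8 < box#13 < box#2 < box#4 < box#5 < box#3 < box#15 < box#12 < box#10 < box#7.
Counting 7 from the smallest end gives box#15.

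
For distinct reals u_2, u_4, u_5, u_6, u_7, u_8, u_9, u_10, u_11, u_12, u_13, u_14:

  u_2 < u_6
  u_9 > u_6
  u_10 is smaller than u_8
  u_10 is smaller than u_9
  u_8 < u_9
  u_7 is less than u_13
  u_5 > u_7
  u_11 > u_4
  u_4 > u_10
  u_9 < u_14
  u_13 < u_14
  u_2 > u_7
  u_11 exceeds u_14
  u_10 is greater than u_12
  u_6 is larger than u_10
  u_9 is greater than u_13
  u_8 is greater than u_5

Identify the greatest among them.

u_11

u_7 is not greatest since u_7 < u_13; u_12 is not greatest since u_12 < u_10; u_2 is not greatest since u_2 < u_6; u_5 is not greatest since u_5 < u_8; u_10 is not greatest since u_10 < u_9; u_6 is not greatest since u_6 < u_9; u_4 is not greatest since u_4 < u_11; u_13 is not greatest since u_13 < u_14; u_8 is not greatest since u_8 < u_9; u_9 is not greatest since u_9 < u_14; u_14 is not greatest since u_14 < u_11.
Only u_11 has nothing above it, so u_11 is the greatest.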